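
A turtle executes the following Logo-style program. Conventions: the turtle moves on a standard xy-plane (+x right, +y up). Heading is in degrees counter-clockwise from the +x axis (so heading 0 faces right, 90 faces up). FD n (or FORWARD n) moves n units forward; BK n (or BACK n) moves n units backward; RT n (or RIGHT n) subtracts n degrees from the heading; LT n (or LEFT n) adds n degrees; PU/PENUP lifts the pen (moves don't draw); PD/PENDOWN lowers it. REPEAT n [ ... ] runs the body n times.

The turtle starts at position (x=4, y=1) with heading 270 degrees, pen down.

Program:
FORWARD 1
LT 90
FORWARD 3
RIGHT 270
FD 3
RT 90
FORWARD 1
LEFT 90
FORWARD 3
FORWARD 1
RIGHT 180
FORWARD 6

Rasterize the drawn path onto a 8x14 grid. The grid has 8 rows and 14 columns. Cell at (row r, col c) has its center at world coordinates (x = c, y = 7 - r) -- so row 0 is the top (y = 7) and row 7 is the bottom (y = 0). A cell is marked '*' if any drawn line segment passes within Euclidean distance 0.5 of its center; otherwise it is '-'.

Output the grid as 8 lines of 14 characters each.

Segment 0: (4,1) -> (4,0)
Segment 1: (4,0) -> (7,-0)
Segment 2: (7,-0) -> (7,3)
Segment 3: (7,3) -> (8,3)
Segment 4: (8,3) -> (8,6)
Segment 5: (8,6) -> (8,7)
Segment 6: (8,7) -> (8,1)

Answer: --------*-----
--------*-----
--------*-----
--------*-----
-------**-----
-------**-----
----*--**-----
----****------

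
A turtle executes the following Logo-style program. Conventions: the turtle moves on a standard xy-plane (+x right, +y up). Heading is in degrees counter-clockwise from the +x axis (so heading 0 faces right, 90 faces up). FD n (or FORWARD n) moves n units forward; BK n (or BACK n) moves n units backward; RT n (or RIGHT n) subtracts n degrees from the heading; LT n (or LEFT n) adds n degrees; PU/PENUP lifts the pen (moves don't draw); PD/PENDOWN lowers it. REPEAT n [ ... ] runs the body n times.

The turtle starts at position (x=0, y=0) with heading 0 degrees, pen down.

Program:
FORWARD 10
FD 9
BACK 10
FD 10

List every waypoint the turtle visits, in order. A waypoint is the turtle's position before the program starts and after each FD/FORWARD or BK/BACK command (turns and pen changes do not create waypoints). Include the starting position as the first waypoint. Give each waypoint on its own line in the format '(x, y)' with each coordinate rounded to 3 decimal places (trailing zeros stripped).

Answer: (0, 0)
(10, 0)
(19, 0)
(9, 0)
(19, 0)

Derivation:
Executing turtle program step by step:
Start: pos=(0,0), heading=0, pen down
FD 10: (0,0) -> (10,0) [heading=0, draw]
FD 9: (10,0) -> (19,0) [heading=0, draw]
BK 10: (19,0) -> (9,0) [heading=0, draw]
FD 10: (9,0) -> (19,0) [heading=0, draw]
Final: pos=(19,0), heading=0, 4 segment(s) drawn
Waypoints (5 total):
(0, 0)
(10, 0)
(19, 0)
(9, 0)
(19, 0)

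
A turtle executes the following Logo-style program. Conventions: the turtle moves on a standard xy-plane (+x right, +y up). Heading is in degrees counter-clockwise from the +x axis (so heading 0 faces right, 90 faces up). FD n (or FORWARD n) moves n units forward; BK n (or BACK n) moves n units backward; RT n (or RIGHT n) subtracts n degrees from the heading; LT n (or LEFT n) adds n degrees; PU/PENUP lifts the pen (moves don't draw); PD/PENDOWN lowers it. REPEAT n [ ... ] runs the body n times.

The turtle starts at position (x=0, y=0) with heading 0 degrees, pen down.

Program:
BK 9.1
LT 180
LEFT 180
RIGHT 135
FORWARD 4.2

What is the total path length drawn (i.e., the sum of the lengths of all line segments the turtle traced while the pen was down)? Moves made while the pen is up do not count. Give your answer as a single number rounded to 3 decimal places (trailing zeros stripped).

Answer: 13.3

Derivation:
Executing turtle program step by step:
Start: pos=(0,0), heading=0, pen down
BK 9.1: (0,0) -> (-9.1,0) [heading=0, draw]
LT 180: heading 0 -> 180
LT 180: heading 180 -> 0
RT 135: heading 0 -> 225
FD 4.2: (-9.1,0) -> (-12.07,-2.97) [heading=225, draw]
Final: pos=(-12.07,-2.97), heading=225, 2 segment(s) drawn

Segment lengths:
  seg 1: (0,0) -> (-9.1,0), length = 9.1
  seg 2: (-9.1,0) -> (-12.07,-2.97), length = 4.2
Total = 13.3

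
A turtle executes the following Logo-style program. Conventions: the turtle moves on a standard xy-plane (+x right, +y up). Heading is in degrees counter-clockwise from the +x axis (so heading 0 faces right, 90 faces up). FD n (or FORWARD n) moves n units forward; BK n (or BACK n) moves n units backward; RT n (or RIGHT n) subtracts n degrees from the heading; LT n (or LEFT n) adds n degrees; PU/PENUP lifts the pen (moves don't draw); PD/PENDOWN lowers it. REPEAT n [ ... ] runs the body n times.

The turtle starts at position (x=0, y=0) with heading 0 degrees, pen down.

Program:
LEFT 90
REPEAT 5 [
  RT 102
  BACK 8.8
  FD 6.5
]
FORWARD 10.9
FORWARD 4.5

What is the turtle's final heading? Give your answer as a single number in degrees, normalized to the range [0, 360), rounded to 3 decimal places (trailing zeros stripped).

Executing turtle program step by step:
Start: pos=(0,0), heading=0, pen down
LT 90: heading 0 -> 90
REPEAT 5 [
  -- iteration 1/5 --
  RT 102: heading 90 -> 348
  BK 8.8: (0,0) -> (-8.608,1.83) [heading=348, draw]
  FD 6.5: (-8.608,1.83) -> (-2.25,0.478) [heading=348, draw]
  -- iteration 2/5 --
  RT 102: heading 348 -> 246
  BK 8.8: (-2.25,0.478) -> (1.33,8.517) [heading=246, draw]
  FD 6.5: (1.33,8.517) -> (-1.314,2.579) [heading=246, draw]
  -- iteration 3/5 --
  RT 102: heading 246 -> 144
  BK 8.8: (-1.314,2.579) -> (5.805,-2.593) [heading=144, draw]
  FD 6.5: (5.805,-2.593) -> (0.546,1.227) [heading=144, draw]
  -- iteration 4/5 --
  RT 102: heading 144 -> 42
  BK 8.8: (0.546,1.227) -> (-5.993,-4.661) [heading=42, draw]
  FD 6.5: (-5.993,-4.661) -> (-1.163,-0.312) [heading=42, draw]
  -- iteration 5/5 --
  RT 102: heading 42 -> 300
  BK 8.8: (-1.163,-0.312) -> (-5.563,7.309) [heading=300, draw]
  FD 6.5: (-5.563,7.309) -> (-2.313,1.68) [heading=300, draw]
]
FD 10.9: (-2.313,1.68) -> (3.137,-7.759) [heading=300, draw]
FD 4.5: (3.137,-7.759) -> (5.387,-11.656) [heading=300, draw]
Final: pos=(5.387,-11.656), heading=300, 12 segment(s) drawn

Answer: 300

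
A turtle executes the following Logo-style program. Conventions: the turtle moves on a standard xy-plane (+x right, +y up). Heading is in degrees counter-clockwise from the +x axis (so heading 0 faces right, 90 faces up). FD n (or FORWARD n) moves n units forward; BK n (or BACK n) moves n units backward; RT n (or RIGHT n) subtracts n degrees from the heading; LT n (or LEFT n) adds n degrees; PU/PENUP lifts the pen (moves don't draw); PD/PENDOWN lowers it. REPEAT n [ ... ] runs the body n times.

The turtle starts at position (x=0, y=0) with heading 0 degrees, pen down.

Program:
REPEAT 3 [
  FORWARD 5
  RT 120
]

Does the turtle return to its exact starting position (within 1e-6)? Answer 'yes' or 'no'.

Executing turtle program step by step:
Start: pos=(0,0), heading=0, pen down
REPEAT 3 [
  -- iteration 1/3 --
  FD 5: (0,0) -> (5,0) [heading=0, draw]
  RT 120: heading 0 -> 240
  -- iteration 2/3 --
  FD 5: (5,0) -> (2.5,-4.33) [heading=240, draw]
  RT 120: heading 240 -> 120
  -- iteration 3/3 --
  FD 5: (2.5,-4.33) -> (0,0) [heading=120, draw]
  RT 120: heading 120 -> 0
]
Final: pos=(0,0), heading=0, 3 segment(s) drawn

Start position: (0, 0)
Final position: (0, 0)
Distance = 0; < 1e-6 -> CLOSED

Answer: yes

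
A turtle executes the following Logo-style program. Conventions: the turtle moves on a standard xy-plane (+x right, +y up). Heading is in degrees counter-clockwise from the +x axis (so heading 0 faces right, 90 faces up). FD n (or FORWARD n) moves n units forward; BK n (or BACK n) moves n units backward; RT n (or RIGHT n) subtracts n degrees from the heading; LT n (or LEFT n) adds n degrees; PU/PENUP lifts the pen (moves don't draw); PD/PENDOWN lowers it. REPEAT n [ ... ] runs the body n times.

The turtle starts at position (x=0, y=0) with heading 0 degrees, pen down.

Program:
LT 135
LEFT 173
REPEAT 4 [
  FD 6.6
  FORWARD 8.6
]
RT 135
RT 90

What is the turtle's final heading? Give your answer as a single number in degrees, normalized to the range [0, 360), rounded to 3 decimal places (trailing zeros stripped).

Executing turtle program step by step:
Start: pos=(0,0), heading=0, pen down
LT 135: heading 0 -> 135
LT 173: heading 135 -> 308
REPEAT 4 [
  -- iteration 1/4 --
  FD 6.6: (0,0) -> (4.063,-5.201) [heading=308, draw]
  FD 8.6: (4.063,-5.201) -> (9.358,-11.978) [heading=308, draw]
  -- iteration 2/4 --
  FD 6.6: (9.358,-11.978) -> (13.421,-17.179) [heading=308, draw]
  FD 8.6: (13.421,-17.179) -> (18.716,-23.956) [heading=308, draw]
  -- iteration 3/4 --
  FD 6.6: (18.716,-23.956) -> (22.779,-29.156) [heading=308, draw]
  FD 8.6: (22.779,-29.156) -> (28.074,-35.933) [heading=308, draw]
  -- iteration 4/4 --
  FD 6.6: (28.074,-35.933) -> (32.138,-41.134) [heading=308, draw]
  FD 8.6: (32.138,-41.134) -> (37.432,-47.911) [heading=308, draw]
]
RT 135: heading 308 -> 173
RT 90: heading 173 -> 83
Final: pos=(37.432,-47.911), heading=83, 8 segment(s) drawn

Answer: 83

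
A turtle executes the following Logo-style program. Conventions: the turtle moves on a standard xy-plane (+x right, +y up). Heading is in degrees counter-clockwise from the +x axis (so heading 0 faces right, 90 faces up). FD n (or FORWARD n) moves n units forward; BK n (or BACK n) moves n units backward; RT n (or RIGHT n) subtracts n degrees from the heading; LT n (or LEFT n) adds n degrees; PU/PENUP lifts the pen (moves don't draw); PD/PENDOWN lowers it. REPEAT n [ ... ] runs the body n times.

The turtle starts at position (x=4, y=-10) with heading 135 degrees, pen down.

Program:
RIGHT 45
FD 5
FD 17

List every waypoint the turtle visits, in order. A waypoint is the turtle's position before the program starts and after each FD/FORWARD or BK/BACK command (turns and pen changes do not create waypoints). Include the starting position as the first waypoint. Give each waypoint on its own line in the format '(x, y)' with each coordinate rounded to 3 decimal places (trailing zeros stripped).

Answer: (4, -10)
(4, -5)
(4, 12)

Derivation:
Executing turtle program step by step:
Start: pos=(4,-10), heading=135, pen down
RT 45: heading 135 -> 90
FD 5: (4,-10) -> (4,-5) [heading=90, draw]
FD 17: (4,-5) -> (4,12) [heading=90, draw]
Final: pos=(4,12), heading=90, 2 segment(s) drawn
Waypoints (3 total):
(4, -10)
(4, -5)
(4, 12)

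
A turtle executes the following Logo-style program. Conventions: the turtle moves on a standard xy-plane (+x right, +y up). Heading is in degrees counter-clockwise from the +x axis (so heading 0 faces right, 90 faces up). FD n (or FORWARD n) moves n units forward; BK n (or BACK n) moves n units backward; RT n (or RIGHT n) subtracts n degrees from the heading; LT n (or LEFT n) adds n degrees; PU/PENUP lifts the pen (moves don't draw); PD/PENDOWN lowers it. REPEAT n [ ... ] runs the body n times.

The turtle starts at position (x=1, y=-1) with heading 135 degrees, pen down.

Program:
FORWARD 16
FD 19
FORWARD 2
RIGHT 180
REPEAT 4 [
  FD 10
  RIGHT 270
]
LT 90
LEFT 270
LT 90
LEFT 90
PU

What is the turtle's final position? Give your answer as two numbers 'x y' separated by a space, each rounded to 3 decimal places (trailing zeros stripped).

Executing turtle program step by step:
Start: pos=(1,-1), heading=135, pen down
FD 16: (1,-1) -> (-10.314,10.314) [heading=135, draw]
FD 19: (-10.314,10.314) -> (-23.749,23.749) [heading=135, draw]
FD 2: (-23.749,23.749) -> (-25.163,25.163) [heading=135, draw]
RT 180: heading 135 -> 315
REPEAT 4 [
  -- iteration 1/4 --
  FD 10: (-25.163,25.163) -> (-18.092,18.092) [heading=315, draw]
  RT 270: heading 315 -> 45
  -- iteration 2/4 --
  FD 10: (-18.092,18.092) -> (-11.021,25.163) [heading=45, draw]
  RT 270: heading 45 -> 135
  -- iteration 3/4 --
  FD 10: (-11.021,25.163) -> (-18.092,32.234) [heading=135, draw]
  RT 270: heading 135 -> 225
  -- iteration 4/4 --
  FD 10: (-18.092,32.234) -> (-25.163,25.163) [heading=225, draw]
  RT 270: heading 225 -> 315
]
LT 90: heading 315 -> 45
LT 270: heading 45 -> 315
LT 90: heading 315 -> 45
LT 90: heading 45 -> 135
PU: pen up
Final: pos=(-25.163,25.163), heading=135, 7 segment(s) drawn

Answer: -25.163 25.163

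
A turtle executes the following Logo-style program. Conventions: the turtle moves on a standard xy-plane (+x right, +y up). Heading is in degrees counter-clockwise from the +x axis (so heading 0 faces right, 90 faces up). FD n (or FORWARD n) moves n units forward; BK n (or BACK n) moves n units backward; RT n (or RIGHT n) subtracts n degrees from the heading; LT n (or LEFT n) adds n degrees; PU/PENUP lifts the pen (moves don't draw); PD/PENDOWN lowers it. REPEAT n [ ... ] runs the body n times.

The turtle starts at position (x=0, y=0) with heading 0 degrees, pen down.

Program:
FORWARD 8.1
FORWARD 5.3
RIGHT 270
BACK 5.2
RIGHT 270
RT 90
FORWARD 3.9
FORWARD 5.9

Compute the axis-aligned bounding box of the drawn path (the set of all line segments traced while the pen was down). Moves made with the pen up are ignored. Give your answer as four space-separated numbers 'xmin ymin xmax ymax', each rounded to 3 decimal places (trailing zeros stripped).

Executing turtle program step by step:
Start: pos=(0,0), heading=0, pen down
FD 8.1: (0,0) -> (8.1,0) [heading=0, draw]
FD 5.3: (8.1,0) -> (13.4,0) [heading=0, draw]
RT 270: heading 0 -> 90
BK 5.2: (13.4,0) -> (13.4,-5.2) [heading=90, draw]
RT 270: heading 90 -> 180
RT 90: heading 180 -> 90
FD 3.9: (13.4,-5.2) -> (13.4,-1.3) [heading=90, draw]
FD 5.9: (13.4,-1.3) -> (13.4,4.6) [heading=90, draw]
Final: pos=(13.4,4.6), heading=90, 5 segment(s) drawn

Segment endpoints: x in {0, 8.1, 13.4, 13.4, 13.4}, y in {-5.2, -1.3, 0, 4.6}
xmin=0, ymin=-5.2, xmax=13.4, ymax=4.6

Answer: 0 -5.2 13.4 4.6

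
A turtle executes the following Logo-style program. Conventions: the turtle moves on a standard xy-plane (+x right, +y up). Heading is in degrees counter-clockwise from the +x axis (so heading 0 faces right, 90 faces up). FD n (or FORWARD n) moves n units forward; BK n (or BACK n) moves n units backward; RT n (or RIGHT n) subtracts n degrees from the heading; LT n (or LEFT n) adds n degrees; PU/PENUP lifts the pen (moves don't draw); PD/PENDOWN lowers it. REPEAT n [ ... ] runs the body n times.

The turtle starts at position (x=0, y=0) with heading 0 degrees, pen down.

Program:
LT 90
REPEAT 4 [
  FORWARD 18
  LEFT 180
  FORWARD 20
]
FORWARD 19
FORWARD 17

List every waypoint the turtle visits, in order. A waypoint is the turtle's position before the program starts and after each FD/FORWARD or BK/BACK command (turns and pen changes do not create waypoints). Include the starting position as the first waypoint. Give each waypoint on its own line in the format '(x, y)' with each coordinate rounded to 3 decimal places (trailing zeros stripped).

Answer: (0, 0)
(0, 18)
(0, -2)
(0, -20)
(0, 0)
(0, 18)
(0, -2)
(0, -20)
(0, 0)
(0, 19)
(0, 36)

Derivation:
Executing turtle program step by step:
Start: pos=(0,0), heading=0, pen down
LT 90: heading 0 -> 90
REPEAT 4 [
  -- iteration 1/4 --
  FD 18: (0,0) -> (0,18) [heading=90, draw]
  LT 180: heading 90 -> 270
  FD 20: (0,18) -> (0,-2) [heading=270, draw]
  -- iteration 2/4 --
  FD 18: (0,-2) -> (0,-20) [heading=270, draw]
  LT 180: heading 270 -> 90
  FD 20: (0,-20) -> (0,0) [heading=90, draw]
  -- iteration 3/4 --
  FD 18: (0,0) -> (0,18) [heading=90, draw]
  LT 180: heading 90 -> 270
  FD 20: (0,18) -> (0,-2) [heading=270, draw]
  -- iteration 4/4 --
  FD 18: (0,-2) -> (0,-20) [heading=270, draw]
  LT 180: heading 270 -> 90
  FD 20: (0,-20) -> (0,0) [heading=90, draw]
]
FD 19: (0,0) -> (0,19) [heading=90, draw]
FD 17: (0,19) -> (0,36) [heading=90, draw]
Final: pos=(0,36), heading=90, 10 segment(s) drawn
Waypoints (11 total):
(0, 0)
(0, 18)
(0, -2)
(0, -20)
(0, 0)
(0, 18)
(0, -2)
(0, -20)
(0, 0)
(0, 19)
(0, 36)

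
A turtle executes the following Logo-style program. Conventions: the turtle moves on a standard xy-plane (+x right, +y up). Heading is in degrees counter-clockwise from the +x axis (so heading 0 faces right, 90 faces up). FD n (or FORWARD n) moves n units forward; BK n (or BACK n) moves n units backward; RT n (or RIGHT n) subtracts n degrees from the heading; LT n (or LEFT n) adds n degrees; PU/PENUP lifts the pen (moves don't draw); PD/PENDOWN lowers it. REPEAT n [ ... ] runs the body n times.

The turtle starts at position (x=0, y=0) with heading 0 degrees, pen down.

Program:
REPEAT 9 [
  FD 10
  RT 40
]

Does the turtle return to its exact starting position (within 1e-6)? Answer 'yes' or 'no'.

Executing turtle program step by step:
Start: pos=(0,0), heading=0, pen down
REPEAT 9 [
  -- iteration 1/9 --
  FD 10: (0,0) -> (10,0) [heading=0, draw]
  RT 40: heading 0 -> 320
  -- iteration 2/9 --
  FD 10: (10,0) -> (17.66,-6.428) [heading=320, draw]
  RT 40: heading 320 -> 280
  -- iteration 3/9 --
  FD 10: (17.66,-6.428) -> (19.397,-16.276) [heading=280, draw]
  RT 40: heading 280 -> 240
  -- iteration 4/9 --
  FD 10: (19.397,-16.276) -> (14.397,-24.936) [heading=240, draw]
  RT 40: heading 240 -> 200
  -- iteration 5/9 --
  FD 10: (14.397,-24.936) -> (5,-28.356) [heading=200, draw]
  RT 40: heading 200 -> 160
  -- iteration 6/9 --
  FD 10: (5,-28.356) -> (-4.397,-24.936) [heading=160, draw]
  RT 40: heading 160 -> 120
  -- iteration 7/9 --
  FD 10: (-4.397,-24.936) -> (-9.397,-16.276) [heading=120, draw]
  RT 40: heading 120 -> 80
  -- iteration 8/9 --
  FD 10: (-9.397,-16.276) -> (-7.66,-6.428) [heading=80, draw]
  RT 40: heading 80 -> 40
  -- iteration 9/9 --
  FD 10: (-7.66,-6.428) -> (0,0) [heading=40, draw]
  RT 40: heading 40 -> 0
]
Final: pos=(0,0), heading=0, 9 segment(s) drawn

Start position: (0, 0)
Final position: (0, 0)
Distance = 0; < 1e-6 -> CLOSED

Answer: yes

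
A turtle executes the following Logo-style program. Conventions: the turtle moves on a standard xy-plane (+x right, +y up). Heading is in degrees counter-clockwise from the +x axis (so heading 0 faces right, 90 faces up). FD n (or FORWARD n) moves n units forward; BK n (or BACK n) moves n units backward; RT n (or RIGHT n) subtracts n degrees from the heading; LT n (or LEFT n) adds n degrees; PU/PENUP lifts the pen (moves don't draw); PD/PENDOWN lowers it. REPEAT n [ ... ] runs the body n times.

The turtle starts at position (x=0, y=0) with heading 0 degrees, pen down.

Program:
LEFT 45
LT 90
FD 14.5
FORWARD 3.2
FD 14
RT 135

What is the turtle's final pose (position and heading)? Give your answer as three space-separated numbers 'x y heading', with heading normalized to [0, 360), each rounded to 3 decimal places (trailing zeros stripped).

Answer: -22.415 22.415 0

Derivation:
Executing turtle program step by step:
Start: pos=(0,0), heading=0, pen down
LT 45: heading 0 -> 45
LT 90: heading 45 -> 135
FD 14.5: (0,0) -> (-10.253,10.253) [heading=135, draw]
FD 3.2: (-10.253,10.253) -> (-12.516,12.516) [heading=135, draw]
FD 14: (-12.516,12.516) -> (-22.415,22.415) [heading=135, draw]
RT 135: heading 135 -> 0
Final: pos=(-22.415,22.415), heading=0, 3 segment(s) drawn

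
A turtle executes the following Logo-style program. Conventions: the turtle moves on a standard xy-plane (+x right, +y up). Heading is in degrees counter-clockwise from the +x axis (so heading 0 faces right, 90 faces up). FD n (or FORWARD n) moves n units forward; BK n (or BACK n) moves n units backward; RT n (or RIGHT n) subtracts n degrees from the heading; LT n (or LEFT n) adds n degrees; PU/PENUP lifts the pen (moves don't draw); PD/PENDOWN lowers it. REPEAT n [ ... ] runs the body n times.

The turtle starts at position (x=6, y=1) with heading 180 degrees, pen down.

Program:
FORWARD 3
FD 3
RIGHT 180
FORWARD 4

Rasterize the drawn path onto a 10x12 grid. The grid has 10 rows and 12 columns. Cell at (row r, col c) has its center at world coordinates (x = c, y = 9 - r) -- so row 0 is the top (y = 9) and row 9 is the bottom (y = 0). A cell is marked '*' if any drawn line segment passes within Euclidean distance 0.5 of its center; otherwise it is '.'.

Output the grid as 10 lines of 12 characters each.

Segment 0: (6,1) -> (3,1)
Segment 1: (3,1) -> (0,1)
Segment 2: (0,1) -> (4,1)

Answer: ............
............
............
............
............
............
............
............
*******.....
............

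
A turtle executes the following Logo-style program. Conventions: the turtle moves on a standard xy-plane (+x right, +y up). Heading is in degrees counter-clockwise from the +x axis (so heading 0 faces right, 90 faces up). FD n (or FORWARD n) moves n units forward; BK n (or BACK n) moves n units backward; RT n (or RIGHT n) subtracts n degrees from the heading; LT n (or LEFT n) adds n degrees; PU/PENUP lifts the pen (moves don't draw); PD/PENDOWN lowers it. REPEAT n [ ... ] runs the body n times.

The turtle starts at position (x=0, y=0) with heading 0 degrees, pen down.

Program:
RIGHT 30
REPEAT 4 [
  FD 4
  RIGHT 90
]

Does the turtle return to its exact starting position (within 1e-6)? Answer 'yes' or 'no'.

Answer: yes

Derivation:
Executing turtle program step by step:
Start: pos=(0,0), heading=0, pen down
RT 30: heading 0 -> 330
REPEAT 4 [
  -- iteration 1/4 --
  FD 4: (0,0) -> (3.464,-2) [heading=330, draw]
  RT 90: heading 330 -> 240
  -- iteration 2/4 --
  FD 4: (3.464,-2) -> (1.464,-5.464) [heading=240, draw]
  RT 90: heading 240 -> 150
  -- iteration 3/4 --
  FD 4: (1.464,-5.464) -> (-2,-3.464) [heading=150, draw]
  RT 90: heading 150 -> 60
  -- iteration 4/4 --
  FD 4: (-2,-3.464) -> (0,0) [heading=60, draw]
  RT 90: heading 60 -> 330
]
Final: pos=(0,0), heading=330, 4 segment(s) drawn

Start position: (0, 0)
Final position: (0, 0)
Distance = 0; < 1e-6 -> CLOSED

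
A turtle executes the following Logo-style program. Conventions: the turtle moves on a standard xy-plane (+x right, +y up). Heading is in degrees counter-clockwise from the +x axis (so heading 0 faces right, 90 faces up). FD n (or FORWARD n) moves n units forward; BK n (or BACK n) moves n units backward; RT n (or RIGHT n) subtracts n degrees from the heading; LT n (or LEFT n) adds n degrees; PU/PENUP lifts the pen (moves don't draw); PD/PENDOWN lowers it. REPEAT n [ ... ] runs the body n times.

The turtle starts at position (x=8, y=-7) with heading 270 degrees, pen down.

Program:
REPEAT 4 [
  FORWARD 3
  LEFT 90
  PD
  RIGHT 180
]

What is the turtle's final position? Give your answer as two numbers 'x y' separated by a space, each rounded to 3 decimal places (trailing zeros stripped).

Executing turtle program step by step:
Start: pos=(8,-7), heading=270, pen down
REPEAT 4 [
  -- iteration 1/4 --
  FD 3: (8,-7) -> (8,-10) [heading=270, draw]
  LT 90: heading 270 -> 0
  PD: pen down
  RT 180: heading 0 -> 180
  -- iteration 2/4 --
  FD 3: (8,-10) -> (5,-10) [heading=180, draw]
  LT 90: heading 180 -> 270
  PD: pen down
  RT 180: heading 270 -> 90
  -- iteration 3/4 --
  FD 3: (5,-10) -> (5,-7) [heading=90, draw]
  LT 90: heading 90 -> 180
  PD: pen down
  RT 180: heading 180 -> 0
  -- iteration 4/4 --
  FD 3: (5,-7) -> (8,-7) [heading=0, draw]
  LT 90: heading 0 -> 90
  PD: pen down
  RT 180: heading 90 -> 270
]
Final: pos=(8,-7), heading=270, 4 segment(s) drawn

Answer: 8 -7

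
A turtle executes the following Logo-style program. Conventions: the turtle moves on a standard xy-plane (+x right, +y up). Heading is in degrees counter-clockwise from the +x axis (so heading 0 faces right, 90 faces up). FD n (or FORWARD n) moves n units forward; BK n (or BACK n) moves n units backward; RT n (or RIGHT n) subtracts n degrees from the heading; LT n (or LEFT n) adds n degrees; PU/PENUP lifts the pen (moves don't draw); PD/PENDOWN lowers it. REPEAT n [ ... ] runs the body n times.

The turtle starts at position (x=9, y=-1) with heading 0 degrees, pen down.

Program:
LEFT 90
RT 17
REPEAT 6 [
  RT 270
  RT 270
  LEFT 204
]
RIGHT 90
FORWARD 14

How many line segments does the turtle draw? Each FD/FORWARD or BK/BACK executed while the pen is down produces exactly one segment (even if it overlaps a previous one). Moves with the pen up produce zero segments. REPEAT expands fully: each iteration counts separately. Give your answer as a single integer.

Answer: 1

Derivation:
Executing turtle program step by step:
Start: pos=(9,-1), heading=0, pen down
LT 90: heading 0 -> 90
RT 17: heading 90 -> 73
REPEAT 6 [
  -- iteration 1/6 --
  RT 270: heading 73 -> 163
  RT 270: heading 163 -> 253
  LT 204: heading 253 -> 97
  -- iteration 2/6 --
  RT 270: heading 97 -> 187
  RT 270: heading 187 -> 277
  LT 204: heading 277 -> 121
  -- iteration 3/6 --
  RT 270: heading 121 -> 211
  RT 270: heading 211 -> 301
  LT 204: heading 301 -> 145
  -- iteration 4/6 --
  RT 270: heading 145 -> 235
  RT 270: heading 235 -> 325
  LT 204: heading 325 -> 169
  -- iteration 5/6 --
  RT 270: heading 169 -> 259
  RT 270: heading 259 -> 349
  LT 204: heading 349 -> 193
  -- iteration 6/6 --
  RT 270: heading 193 -> 283
  RT 270: heading 283 -> 13
  LT 204: heading 13 -> 217
]
RT 90: heading 217 -> 127
FD 14: (9,-1) -> (0.575,10.181) [heading=127, draw]
Final: pos=(0.575,10.181), heading=127, 1 segment(s) drawn
Segments drawn: 1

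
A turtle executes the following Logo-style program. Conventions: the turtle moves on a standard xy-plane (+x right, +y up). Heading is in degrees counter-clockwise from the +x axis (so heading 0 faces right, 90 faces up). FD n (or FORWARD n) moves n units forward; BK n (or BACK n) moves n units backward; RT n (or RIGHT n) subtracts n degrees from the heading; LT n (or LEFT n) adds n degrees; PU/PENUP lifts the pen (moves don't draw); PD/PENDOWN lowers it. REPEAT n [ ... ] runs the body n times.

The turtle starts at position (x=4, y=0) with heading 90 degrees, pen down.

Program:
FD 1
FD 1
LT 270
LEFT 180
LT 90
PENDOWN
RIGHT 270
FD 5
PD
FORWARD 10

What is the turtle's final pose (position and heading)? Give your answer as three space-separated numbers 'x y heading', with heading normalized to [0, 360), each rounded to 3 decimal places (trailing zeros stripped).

Executing turtle program step by step:
Start: pos=(4,0), heading=90, pen down
FD 1: (4,0) -> (4,1) [heading=90, draw]
FD 1: (4,1) -> (4,2) [heading=90, draw]
LT 270: heading 90 -> 0
LT 180: heading 0 -> 180
LT 90: heading 180 -> 270
PD: pen down
RT 270: heading 270 -> 0
FD 5: (4,2) -> (9,2) [heading=0, draw]
PD: pen down
FD 10: (9,2) -> (19,2) [heading=0, draw]
Final: pos=(19,2), heading=0, 4 segment(s) drawn

Answer: 19 2 0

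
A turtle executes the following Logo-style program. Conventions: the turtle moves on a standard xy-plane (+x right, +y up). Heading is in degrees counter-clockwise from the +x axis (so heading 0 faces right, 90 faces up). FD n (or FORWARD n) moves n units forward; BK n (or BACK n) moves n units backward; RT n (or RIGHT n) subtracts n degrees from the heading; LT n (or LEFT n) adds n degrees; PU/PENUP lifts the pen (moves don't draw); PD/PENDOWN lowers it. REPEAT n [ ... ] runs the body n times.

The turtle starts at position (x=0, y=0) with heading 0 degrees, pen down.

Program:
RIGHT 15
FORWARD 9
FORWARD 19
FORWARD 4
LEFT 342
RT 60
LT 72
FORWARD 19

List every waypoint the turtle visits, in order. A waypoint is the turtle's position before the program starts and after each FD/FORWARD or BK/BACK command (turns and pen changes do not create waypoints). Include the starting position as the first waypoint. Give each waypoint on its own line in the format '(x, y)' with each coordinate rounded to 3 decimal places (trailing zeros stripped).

Executing turtle program step by step:
Start: pos=(0,0), heading=0, pen down
RT 15: heading 0 -> 345
FD 9: (0,0) -> (8.693,-2.329) [heading=345, draw]
FD 19: (8.693,-2.329) -> (27.046,-7.247) [heading=345, draw]
FD 4: (27.046,-7.247) -> (30.91,-8.282) [heading=345, draw]
LT 342: heading 345 -> 327
RT 60: heading 327 -> 267
LT 72: heading 267 -> 339
FD 19: (30.91,-8.282) -> (48.648,-15.091) [heading=339, draw]
Final: pos=(48.648,-15.091), heading=339, 4 segment(s) drawn
Waypoints (5 total):
(0, 0)
(8.693, -2.329)
(27.046, -7.247)
(30.91, -8.282)
(48.648, -15.091)

Answer: (0, 0)
(8.693, -2.329)
(27.046, -7.247)
(30.91, -8.282)
(48.648, -15.091)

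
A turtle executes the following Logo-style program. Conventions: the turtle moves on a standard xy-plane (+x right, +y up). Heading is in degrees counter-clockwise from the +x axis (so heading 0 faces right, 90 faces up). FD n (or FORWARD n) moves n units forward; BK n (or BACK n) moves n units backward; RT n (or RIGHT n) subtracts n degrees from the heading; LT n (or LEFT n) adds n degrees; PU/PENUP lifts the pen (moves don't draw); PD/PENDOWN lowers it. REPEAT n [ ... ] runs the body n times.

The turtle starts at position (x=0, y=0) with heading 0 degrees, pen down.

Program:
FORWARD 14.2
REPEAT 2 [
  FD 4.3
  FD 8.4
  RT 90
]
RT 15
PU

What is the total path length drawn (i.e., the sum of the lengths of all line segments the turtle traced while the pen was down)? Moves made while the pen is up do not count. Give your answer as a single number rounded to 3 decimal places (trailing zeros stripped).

Answer: 39.6

Derivation:
Executing turtle program step by step:
Start: pos=(0,0), heading=0, pen down
FD 14.2: (0,0) -> (14.2,0) [heading=0, draw]
REPEAT 2 [
  -- iteration 1/2 --
  FD 4.3: (14.2,0) -> (18.5,0) [heading=0, draw]
  FD 8.4: (18.5,0) -> (26.9,0) [heading=0, draw]
  RT 90: heading 0 -> 270
  -- iteration 2/2 --
  FD 4.3: (26.9,0) -> (26.9,-4.3) [heading=270, draw]
  FD 8.4: (26.9,-4.3) -> (26.9,-12.7) [heading=270, draw]
  RT 90: heading 270 -> 180
]
RT 15: heading 180 -> 165
PU: pen up
Final: pos=(26.9,-12.7), heading=165, 5 segment(s) drawn

Segment lengths:
  seg 1: (0,0) -> (14.2,0), length = 14.2
  seg 2: (14.2,0) -> (18.5,0), length = 4.3
  seg 3: (18.5,0) -> (26.9,0), length = 8.4
  seg 4: (26.9,0) -> (26.9,-4.3), length = 4.3
  seg 5: (26.9,-4.3) -> (26.9,-12.7), length = 8.4
Total = 39.6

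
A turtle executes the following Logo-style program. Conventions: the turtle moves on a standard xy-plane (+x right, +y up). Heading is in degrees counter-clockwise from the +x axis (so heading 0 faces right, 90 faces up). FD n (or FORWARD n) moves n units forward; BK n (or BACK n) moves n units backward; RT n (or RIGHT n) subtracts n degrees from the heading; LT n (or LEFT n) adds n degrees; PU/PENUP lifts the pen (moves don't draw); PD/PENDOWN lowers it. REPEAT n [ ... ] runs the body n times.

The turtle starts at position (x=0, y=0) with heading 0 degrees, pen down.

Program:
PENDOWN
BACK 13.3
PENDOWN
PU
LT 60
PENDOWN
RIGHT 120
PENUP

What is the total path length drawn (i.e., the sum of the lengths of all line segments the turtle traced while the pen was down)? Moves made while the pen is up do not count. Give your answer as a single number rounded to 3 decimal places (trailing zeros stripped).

Executing turtle program step by step:
Start: pos=(0,0), heading=0, pen down
PD: pen down
BK 13.3: (0,0) -> (-13.3,0) [heading=0, draw]
PD: pen down
PU: pen up
LT 60: heading 0 -> 60
PD: pen down
RT 120: heading 60 -> 300
PU: pen up
Final: pos=(-13.3,0), heading=300, 1 segment(s) drawn

Segment lengths:
  seg 1: (0,0) -> (-13.3,0), length = 13.3
Total = 13.3

Answer: 13.3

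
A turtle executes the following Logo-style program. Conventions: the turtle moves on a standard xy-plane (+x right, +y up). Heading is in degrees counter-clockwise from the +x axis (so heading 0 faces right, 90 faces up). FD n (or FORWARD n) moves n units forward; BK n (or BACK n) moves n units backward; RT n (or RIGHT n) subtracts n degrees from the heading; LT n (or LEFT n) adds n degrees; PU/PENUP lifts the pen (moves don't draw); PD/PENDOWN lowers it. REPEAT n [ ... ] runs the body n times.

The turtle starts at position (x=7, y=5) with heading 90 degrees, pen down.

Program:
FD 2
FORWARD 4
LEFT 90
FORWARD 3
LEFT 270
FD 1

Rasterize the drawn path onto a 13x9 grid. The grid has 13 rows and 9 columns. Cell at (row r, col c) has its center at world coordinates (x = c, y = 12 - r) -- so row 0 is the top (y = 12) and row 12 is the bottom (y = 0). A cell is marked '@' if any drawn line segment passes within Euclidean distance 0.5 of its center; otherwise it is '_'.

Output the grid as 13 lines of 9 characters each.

Segment 0: (7,5) -> (7,7)
Segment 1: (7,7) -> (7,11)
Segment 2: (7,11) -> (4,11)
Segment 3: (4,11) -> (4,12)

Answer: ____@____
____@@@@_
_______@_
_______@_
_______@_
_______@_
_______@_
_______@_
_________
_________
_________
_________
_________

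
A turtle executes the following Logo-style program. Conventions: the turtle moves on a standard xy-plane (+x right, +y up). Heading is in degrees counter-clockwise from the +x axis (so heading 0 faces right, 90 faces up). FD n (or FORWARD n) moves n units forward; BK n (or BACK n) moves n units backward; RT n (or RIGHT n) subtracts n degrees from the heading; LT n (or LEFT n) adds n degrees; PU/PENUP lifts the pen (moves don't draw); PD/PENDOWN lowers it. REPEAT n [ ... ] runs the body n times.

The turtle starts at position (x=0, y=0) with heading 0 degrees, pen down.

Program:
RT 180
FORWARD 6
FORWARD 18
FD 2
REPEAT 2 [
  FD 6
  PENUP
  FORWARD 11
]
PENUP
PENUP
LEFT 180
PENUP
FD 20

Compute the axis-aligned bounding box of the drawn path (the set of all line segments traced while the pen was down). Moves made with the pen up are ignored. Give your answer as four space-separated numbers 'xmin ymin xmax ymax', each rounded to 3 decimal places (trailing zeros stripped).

Executing turtle program step by step:
Start: pos=(0,0), heading=0, pen down
RT 180: heading 0 -> 180
FD 6: (0,0) -> (-6,0) [heading=180, draw]
FD 18: (-6,0) -> (-24,0) [heading=180, draw]
FD 2: (-24,0) -> (-26,0) [heading=180, draw]
REPEAT 2 [
  -- iteration 1/2 --
  FD 6: (-26,0) -> (-32,0) [heading=180, draw]
  PU: pen up
  FD 11: (-32,0) -> (-43,0) [heading=180, move]
  -- iteration 2/2 --
  FD 6: (-43,0) -> (-49,0) [heading=180, move]
  PU: pen up
  FD 11: (-49,0) -> (-60,0) [heading=180, move]
]
PU: pen up
PU: pen up
LT 180: heading 180 -> 0
PU: pen up
FD 20: (-60,0) -> (-40,0) [heading=0, move]
Final: pos=(-40,0), heading=0, 4 segment(s) drawn

Segment endpoints: x in {-32, -26, -24, -6, 0}, y in {0, 0, 0, 0, 0}
xmin=-32, ymin=0, xmax=0, ymax=0

Answer: -32 0 0 0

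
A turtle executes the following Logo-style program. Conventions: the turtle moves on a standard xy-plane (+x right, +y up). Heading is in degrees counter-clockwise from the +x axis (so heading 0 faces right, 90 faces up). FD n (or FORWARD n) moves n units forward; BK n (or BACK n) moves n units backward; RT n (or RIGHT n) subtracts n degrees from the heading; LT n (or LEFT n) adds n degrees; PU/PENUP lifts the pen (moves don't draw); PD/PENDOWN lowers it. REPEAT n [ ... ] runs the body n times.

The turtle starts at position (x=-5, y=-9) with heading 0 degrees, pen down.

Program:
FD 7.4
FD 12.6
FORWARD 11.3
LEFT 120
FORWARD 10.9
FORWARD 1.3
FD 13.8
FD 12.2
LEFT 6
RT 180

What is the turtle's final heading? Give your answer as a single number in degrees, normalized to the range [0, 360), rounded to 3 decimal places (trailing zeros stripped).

Answer: 306

Derivation:
Executing turtle program step by step:
Start: pos=(-5,-9), heading=0, pen down
FD 7.4: (-5,-9) -> (2.4,-9) [heading=0, draw]
FD 12.6: (2.4,-9) -> (15,-9) [heading=0, draw]
FD 11.3: (15,-9) -> (26.3,-9) [heading=0, draw]
LT 120: heading 0 -> 120
FD 10.9: (26.3,-9) -> (20.85,0.44) [heading=120, draw]
FD 1.3: (20.85,0.44) -> (20.2,1.566) [heading=120, draw]
FD 13.8: (20.2,1.566) -> (13.3,13.517) [heading=120, draw]
FD 12.2: (13.3,13.517) -> (7.2,24.082) [heading=120, draw]
LT 6: heading 120 -> 126
RT 180: heading 126 -> 306
Final: pos=(7.2,24.082), heading=306, 7 segment(s) drawn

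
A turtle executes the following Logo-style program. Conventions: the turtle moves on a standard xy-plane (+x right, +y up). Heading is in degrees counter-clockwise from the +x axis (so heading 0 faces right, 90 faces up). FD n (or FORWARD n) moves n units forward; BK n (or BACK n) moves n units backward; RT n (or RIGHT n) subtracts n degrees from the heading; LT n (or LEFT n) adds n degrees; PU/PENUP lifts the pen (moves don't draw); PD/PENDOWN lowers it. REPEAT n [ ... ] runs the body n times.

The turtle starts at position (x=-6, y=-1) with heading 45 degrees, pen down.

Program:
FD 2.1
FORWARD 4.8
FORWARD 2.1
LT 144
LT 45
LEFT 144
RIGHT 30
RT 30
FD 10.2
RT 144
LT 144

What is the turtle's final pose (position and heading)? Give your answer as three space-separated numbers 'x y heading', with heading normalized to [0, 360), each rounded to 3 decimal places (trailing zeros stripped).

Answer: 7.944 -1.461 318

Derivation:
Executing turtle program step by step:
Start: pos=(-6,-1), heading=45, pen down
FD 2.1: (-6,-1) -> (-4.515,0.485) [heading=45, draw]
FD 4.8: (-4.515,0.485) -> (-1.121,3.879) [heading=45, draw]
FD 2.1: (-1.121,3.879) -> (0.364,5.364) [heading=45, draw]
LT 144: heading 45 -> 189
LT 45: heading 189 -> 234
LT 144: heading 234 -> 18
RT 30: heading 18 -> 348
RT 30: heading 348 -> 318
FD 10.2: (0.364,5.364) -> (7.944,-1.461) [heading=318, draw]
RT 144: heading 318 -> 174
LT 144: heading 174 -> 318
Final: pos=(7.944,-1.461), heading=318, 4 segment(s) drawn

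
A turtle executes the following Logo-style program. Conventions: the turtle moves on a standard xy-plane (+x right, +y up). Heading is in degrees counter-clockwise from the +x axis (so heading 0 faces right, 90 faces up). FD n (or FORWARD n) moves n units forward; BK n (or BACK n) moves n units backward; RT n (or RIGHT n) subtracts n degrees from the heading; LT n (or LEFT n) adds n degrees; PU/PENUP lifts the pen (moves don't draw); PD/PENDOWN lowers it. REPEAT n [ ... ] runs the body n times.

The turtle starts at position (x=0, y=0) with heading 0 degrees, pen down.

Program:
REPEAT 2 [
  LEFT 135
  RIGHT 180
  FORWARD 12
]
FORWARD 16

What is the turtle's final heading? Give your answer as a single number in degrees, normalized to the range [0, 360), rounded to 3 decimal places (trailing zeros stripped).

Answer: 270

Derivation:
Executing turtle program step by step:
Start: pos=(0,0), heading=0, pen down
REPEAT 2 [
  -- iteration 1/2 --
  LT 135: heading 0 -> 135
  RT 180: heading 135 -> 315
  FD 12: (0,0) -> (8.485,-8.485) [heading=315, draw]
  -- iteration 2/2 --
  LT 135: heading 315 -> 90
  RT 180: heading 90 -> 270
  FD 12: (8.485,-8.485) -> (8.485,-20.485) [heading=270, draw]
]
FD 16: (8.485,-20.485) -> (8.485,-36.485) [heading=270, draw]
Final: pos=(8.485,-36.485), heading=270, 3 segment(s) drawn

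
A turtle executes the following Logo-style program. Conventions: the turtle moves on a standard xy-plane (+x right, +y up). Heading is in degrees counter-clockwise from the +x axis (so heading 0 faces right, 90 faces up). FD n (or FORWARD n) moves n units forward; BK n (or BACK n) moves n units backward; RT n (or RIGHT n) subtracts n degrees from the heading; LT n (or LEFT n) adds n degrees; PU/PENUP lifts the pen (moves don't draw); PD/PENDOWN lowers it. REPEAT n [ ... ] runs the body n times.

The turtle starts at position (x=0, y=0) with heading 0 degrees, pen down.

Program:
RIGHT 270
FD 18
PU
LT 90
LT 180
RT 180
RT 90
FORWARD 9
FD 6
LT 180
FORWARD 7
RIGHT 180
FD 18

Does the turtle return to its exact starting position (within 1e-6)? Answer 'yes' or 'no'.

Answer: no

Derivation:
Executing turtle program step by step:
Start: pos=(0,0), heading=0, pen down
RT 270: heading 0 -> 90
FD 18: (0,0) -> (0,18) [heading=90, draw]
PU: pen up
LT 90: heading 90 -> 180
LT 180: heading 180 -> 0
RT 180: heading 0 -> 180
RT 90: heading 180 -> 90
FD 9: (0,18) -> (0,27) [heading=90, move]
FD 6: (0,27) -> (0,33) [heading=90, move]
LT 180: heading 90 -> 270
FD 7: (0,33) -> (0,26) [heading=270, move]
RT 180: heading 270 -> 90
FD 18: (0,26) -> (0,44) [heading=90, move]
Final: pos=(0,44), heading=90, 1 segment(s) drawn

Start position: (0, 0)
Final position: (0, 44)
Distance = 44; >= 1e-6 -> NOT closed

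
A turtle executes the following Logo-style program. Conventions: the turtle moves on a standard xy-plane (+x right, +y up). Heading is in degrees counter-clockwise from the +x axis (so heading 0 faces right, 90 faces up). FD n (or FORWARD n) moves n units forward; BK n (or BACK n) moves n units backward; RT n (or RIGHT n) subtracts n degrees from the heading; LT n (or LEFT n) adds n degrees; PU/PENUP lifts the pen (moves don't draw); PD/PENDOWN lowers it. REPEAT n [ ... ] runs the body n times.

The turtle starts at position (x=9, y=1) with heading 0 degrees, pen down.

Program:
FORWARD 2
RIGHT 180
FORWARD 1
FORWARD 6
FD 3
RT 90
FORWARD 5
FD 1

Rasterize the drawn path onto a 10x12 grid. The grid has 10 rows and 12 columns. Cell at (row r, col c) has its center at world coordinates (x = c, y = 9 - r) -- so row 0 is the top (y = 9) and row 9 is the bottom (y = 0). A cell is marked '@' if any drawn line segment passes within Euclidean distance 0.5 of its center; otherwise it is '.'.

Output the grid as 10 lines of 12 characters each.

Answer: ............
............
.@..........
.@..........
.@..........
.@..........
.@..........
.@..........
.@@@@@@@@@@@
............

Derivation:
Segment 0: (9,1) -> (11,1)
Segment 1: (11,1) -> (10,1)
Segment 2: (10,1) -> (4,1)
Segment 3: (4,1) -> (1,1)
Segment 4: (1,1) -> (1,6)
Segment 5: (1,6) -> (1,7)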